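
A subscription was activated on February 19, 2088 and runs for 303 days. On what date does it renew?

December 18, 2088

Advancing 303 days from February 19, 2088.
February has 29 days, so 29 − 19 = 10 days remain after February 19, 2088; 303 − 10 = 293 left.
March 2088 has 31 days: 293 − 31 = 262 left.
April 2088 has 30 days: 262 − 30 = 232 left.
May 2088 has 31 days: 232 − 31 = 201 left.
June 2088 has 30 days: 201 − 30 = 171 left.
July 2088 has 31 days: 171 − 31 = 140 left.
August 2088 has 31 days: 140 − 31 = 109 left.
September 2088 has 30 days: 109 − 30 = 79 left.
October 2088 has 31 days: 79 − 31 = 48 left.
November 2088 has 30 days: 48 − 30 = 18 left.
18 days into December 2088 → December 18, 2088.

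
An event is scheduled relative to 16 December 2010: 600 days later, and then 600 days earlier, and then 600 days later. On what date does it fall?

Counting forward 600 days from December 16, 2010:
December has 31 days, so 31 − 16 = 15 days remain after December 16, 2010; 600 − 15 = 585 left.
January 2011 has 31 days: 585 − 31 = 554 left.
February 2011 has 28 days (2011 is not a leap year): 554 − 28 = 526 left.
March 2011 has 31 days: 526 − 31 = 495 left.
April 2011 has 30 days: 495 − 30 = 465 left.
May 2011 has 31 days: 465 − 31 = 434 left.
June 2011 has 30 days: 434 − 30 = 404 left.
July 2011 has 31 days: 404 − 31 = 373 left.
August 2011 has 31 days: 373 − 31 = 342 left.
September 2011 has 30 days: 342 − 30 = 312 left.
October 2011 has 31 days: 312 − 31 = 281 left.
November 2011 has 30 days: 281 − 30 = 251 left.
December 2011 has 31 days: 251 − 31 = 220 left.
January 2012 has 31 days: 220 − 31 = 189 left.
February 2012 has 29 days (2012 is a leap year): 189 − 29 = 160 left.
March 2012 has 31 days: 160 − 31 = 129 left.
April 2012 has 30 days: 129 − 30 = 99 left.
May 2012 has 31 days: 99 − 31 = 68 left.
June 2012 has 30 days: 68 − 30 = 38 left.
July 2012 has 31 days: 38 − 31 = 7 left.
7 days into August 2012 → August 7, 2012.
Going back 600 days from August 7, 2012:
Going back 7 days from August 7, 2012 reaches the end of the previous month; 600 − 7 = 593 left.
July 2012 has 31 days: 593 − 31 = 562 left.
June 2012 has 30 days: 562 − 30 = 532 left.
May 2012 has 31 days: 532 − 31 = 501 left.
April 2012 has 30 days: 501 − 30 = 471 left.
March 2012 has 31 days: 471 − 31 = 440 left.
February 2012 has 29 days (2012 is a leap year): 440 − 29 = 411 left.
January 2012 has 31 days: 411 − 31 = 380 left.
December 2011 has 31 days: 380 − 31 = 349 left.
November 2011 has 30 days: 349 − 30 = 319 left.
October 2011 has 31 days: 319 − 31 = 288 left.
September 2011 has 30 days: 288 − 30 = 258 left.
August 2011 has 31 days: 258 − 31 = 227 left.
July 2011 has 31 days: 227 − 31 = 196 left.
June 2011 has 30 days: 196 − 30 = 166 left.
May 2011 has 31 days: 166 − 31 = 135 left.
April 2011 has 30 days: 135 − 30 = 105 left.
March 2011 has 31 days: 105 − 31 = 74 left.
February 2011 has 28 days (2011 is not a leap year): 74 − 28 = 46 left.
January 2011 has 31 days: 46 − 31 = 15 left.
December 2010 has 31 days; 31 − 15 = 16 → December 16, 2010.
Advancing 600 days from December 16, 2010:
December has 31 days, so 31 − 16 = 15 days remain after December 16, 2010; 600 − 15 = 585 left.
January 2011 has 31 days: 585 − 31 = 554 left.
February 2011 has 28 days (2011 is not a leap year): 554 − 28 = 526 left.
March 2011 has 31 days: 526 − 31 = 495 left.
April 2011 has 30 days: 495 − 30 = 465 left.
May 2011 has 31 days: 465 − 31 = 434 left.
June 2011 has 30 days: 434 − 30 = 404 left.
July 2011 has 31 days: 404 − 31 = 373 left.
August 2011 has 31 days: 373 − 31 = 342 left.
September 2011 has 30 days: 342 − 30 = 312 left.
October 2011 has 31 days: 312 − 31 = 281 left.
November 2011 has 30 days: 281 − 30 = 251 left.
December 2011 has 31 days: 251 − 31 = 220 left.
January 2012 has 31 days: 220 − 31 = 189 left.
February 2012 has 29 days (2012 is a leap year): 189 − 29 = 160 left.
March 2012 has 31 days: 160 − 31 = 129 left.
April 2012 has 30 days: 129 − 30 = 99 left.
May 2012 has 31 days: 99 − 31 = 68 left.
June 2012 has 30 days: 68 − 30 = 38 left.
July 2012 has 31 days: 38 − 31 = 7 left.
7 days into August 2012 → August 7, 2012.

August 7, 2012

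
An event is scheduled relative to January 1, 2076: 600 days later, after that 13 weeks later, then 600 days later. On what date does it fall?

Adding 600 days from January 1, 2076:
January has 31 days, so 31 − 1 = 30 days remain after January 1, 2076; 600 − 30 = 570 left.
February 2076 has 29 days (2076 is a leap year): 570 − 29 = 541 left.
March 2076 has 31 days: 541 − 31 = 510 left.
April 2076 has 30 days: 510 − 30 = 480 left.
May 2076 has 31 days: 480 − 31 = 449 left.
June 2076 has 30 days: 449 − 30 = 419 left.
July 2076 has 31 days: 419 − 31 = 388 left.
August 2076 has 31 days: 388 − 31 = 357 left.
September 2076 has 30 days: 357 − 30 = 327 left.
October 2076 has 31 days: 327 − 31 = 296 left.
November 2076 has 30 days: 296 − 30 = 266 left.
December 2076 has 31 days: 266 − 31 = 235 left.
January 2077 has 31 days: 235 − 31 = 204 left.
February 2077 has 28 days (2077 is not a leap year): 204 − 28 = 176 left.
March 2077 has 31 days: 176 − 31 = 145 left.
April 2077 has 30 days: 145 − 30 = 115 left.
May 2077 has 31 days: 115 − 31 = 84 left.
June 2077 has 30 days: 84 − 30 = 54 left.
July 2077 has 31 days: 54 − 31 = 23 left.
23 days into August 2077 → August 23, 2077.
Advancing 13 weeks (= 91 days) from August 23, 2077:
August has 31 days, so 31 − 23 = 8 days remain after August 23, 2077; 91 − 8 = 83 left.
September 2077 has 30 days: 83 − 30 = 53 left.
October 2077 has 31 days: 53 − 31 = 22 left.
22 days into November 2077 → November 22, 2077.
Advancing 600 days from November 22, 2077:
November has 30 days, so 30 − 22 = 8 days remain after November 22, 2077; 600 − 8 = 592 left.
December 2077 has 31 days: 592 − 31 = 561 left.
January 2078 has 31 days: 561 − 31 = 530 left.
February 2078 has 28 days (2078 is not a leap year): 530 − 28 = 502 left.
March 2078 has 31 days: 502 − 31 = 471 left.
April 2078 has 30 days: 471 − 30 = 441 left.
May 2078 has 31 days: 441 − 31 = 410 left.
June 2078 has 30 days: 410 − 30 = 380 left.
July 2078 has 31 days: 380 − 31 = 349 left.
August 2078 has 31 days: 349 − 31 = 318 left.
September 2078 has 30 days: 318 − 30 = 288 left.
October 2078 has 31 days: 288 − 31 = 257 left.
November 2078 has 30 days: 257 − 30 = 227 left.
December 2078 has 31 days: 227 − 31 = 196 left.
January 2079 has 31 days: 196 − 31 = 165 left.
February 2079 has 28 days (2079 is not a leap year): 165 − 28 = 137 left.
March 2079 has 31 days: 137 − 31 = 106 left.
April 2079 has 30 days: 106 − 30 = 76 left.
May 2079 has 31 days: 76 − 31 = 45 left.
June 2079 has 30 days: 45 − 30 = 15 left.
15 days into July 2079 → July 15, 2079.

July 15, 2079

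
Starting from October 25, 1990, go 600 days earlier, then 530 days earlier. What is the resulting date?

September 21, 1987

Going back 600 days from October 25, 1990:
Going back 25 days from October 25, 1990 reaches the end of the previous month; 600 − 25 = 575 left.
September 1990 has 30 days: 575 − 30 = 545 left.
August 1990 has 31 days: 545 − 31 = 514 left.
July 1990 has 31 days: 514 − 31 = 483 left.
June 1990 has 30 days: 483 − 30 = 453 left.
May 1990 has 31 days: 453 − 31 = 422 left.
April 1990 has 30 days: 422 − 30 = 392 left.
March 1990 has 31 days: 392 − 31 = 361 left.
February 1990 has 28 days (1990 is not a leap year): 361 − 28 = 333 left.
January 1990 has 31 days: 333 − 31 = 302 left.
December 1989 has 31 days: 302 − 31 = 271 left.
November 1989 has 30 days: 271 − 30 = 241 left.
October 1989 has 31 days: 241 − 31 = 210 left.
September 1989 has 30 days: 210 − 30 = 180 left.
August 1989 has 31 days: 180 − 31 = 149 left.
July 1989 has 31 days: 149 − 31 = 118 left.
June 1989 has 30 days: 118 − 30 = 88 left.
May 1989 has 31 days: 88 − 31 = 57 left.
April 1989 has 30 days: 57 − 30 = 27 left.
March 1989 has 31 days; 31 − 27 = 4 → March 4, 1989.
Subtracting 530 days from March 4, 1989:
Going back 4 days from March 4, 1989 reaches the end of the previous month; 530 − 4 = 526 left.
February 1989 has 28 days (1989 is not a leap year): 526 − 28 = 498 left.
January 1989 has 31 days: 498 − 31 = 467 left.
December 1988 has 31 days: 467 − 31 = 436 left.
November 1988 has 30 days: 436 − 30 = 406 left.
October 1988 has 31 days: 406 − 31 = 375 left.
September 1988 has 30 days: 375 − 30 = 345 left.
August 1988 has 31 days: 345 − 31 = 314 left.
July 1988 has 31 days: 314 − 31 = 283 left.
June 1988 has 30 days: 283 − 30 = 253 left.
May 1988 has 31 days: 253 − 31 = 222 left.
April 1988 has 30 days: 222 − 30 = 192 left.
March 1988 has 31 days: 192 − 31 = 161 left.
February 1988 has 29 days (1988 is a leap year): 161 − 29 = 132 left.
January 1988 has 31 days: 132 − 31 = 101 left.
December 1987 has 31 days: 101 − 31 = 70 left.
November 1987 has 30 days: 70 − 30 = 40 left.
October 1987 has 31 days: 40 − 31 = 9 left.
September 1987 has 30 days; 30 − 9 = 21 → September 21, 1987.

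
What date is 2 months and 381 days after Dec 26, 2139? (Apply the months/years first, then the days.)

Advancing 2 months and 381 days from December 26, 2139: first the month/year part, then the days.
month 12 + 2 = 14, which is month 2 of year 2140 → February 2140.
Day 26 is valid in February, giving February 26, 2140.
Now add 381 days from February 26, 2140.
February has 29 days, so 29 − 26 = 3 days remain after February 26, 2140; 381 − 3 = 378 left.
March 2140 has 31 days: 378 − 31 = 347 left.
April 2140 has 30 days: 347 − 30 = 317 left.
May 2140 has 31 days: 317 − 31 = 286 left.
June 2140 has 30 days: 286 − 30 = 256 left.
July 2140 has 31 days: 256 − 31 = 225 left.
August 2140 has 31 days: 225 − 31 = 194 left.
September 2140 has 30 days: 194 − 30 = 164 left.
October 2140 has 31 days: 164 − 31 = 133 left.
November 2140 has 30 days: 133 − 30 = 103 left.
December 2140 has 31 days: 103 − 31 = 72 left.
January 2141 has 31 days: 72 − 31 = 41 left.
February 2141 has 28 days (2141 is not a leap year): 41 − 28 = 13 left.
13 days into March 2141 → March 13, 2141.

March 13, 2141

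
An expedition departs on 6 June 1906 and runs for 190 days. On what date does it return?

Advancing 190 days from June 6, 1906.
June has 30 days, so 30 − 6 = 24 days remain after June 6, 1906; 190 − 24 = 166 left.
July 1906 has 31 days: 166 − 31 = 135 left.
August 1906 has 31 days: 135 − 31 = 104 left.
September 1906 has 30 days: 104 − 30 = 74 left.
October 1906 has 31 days: 74 − 31 = 43 left.
November 1906 has 30 days: 43 − 30 = 13 left.
13 days into December 1906 → December 13, 1906.

December 13, 1906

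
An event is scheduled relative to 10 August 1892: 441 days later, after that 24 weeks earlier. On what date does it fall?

Counting forward 441 days from August 10, 1892:
August has 31 days, so 31 − 10 = 21 days remain after August 10, 1892; 441 − 21 = 420 left.
September 1892 has 30 days: 420 − 30 = 390 left.
October 1892 has 31 days: 390 − 31 = 359 left.
November 1892 has 30 days: 359 − 30 = 329 left.
December 1892 has 31 days: 329 − 31 = 298 left.
January 1893 has 31 days: 298 − 31 = 267 left.
February 1893 has 28 days (1893 is not a leap year): 267 − 28 = 239 left.
March 1893 has 31 days: 239 − 31 = 208 left.
April 1893 has 30 days: 208 − 30 = 178 left.
May 1893 has 31 days: 178 − 31 = 147 left.
June 1893 has 30 days: 147 − 30 = 117 left.
July 1893 has 31 days: 117 − 31 = 86 left.
August 1893 has 31 days: 86 − 31 = 55 left.
September 1893 has 30 days: 55 − 30 = 25 left.
25 days into October 1893 → October 25, 1893.
Going back 24 weeks (= 168 days) from October 25, 1893:
Going back 25 days from October 25, 1893 reaches the end of the previous month; 168 − 25 = 143 left.
September 1893 has 30 days: 143 − 30 = 113 left.
August 1893 has 31 days: 113 − 31 = 82 left.
July 1893 has 31 days: 82 − 31 = 51 left.
June 1893 has 30 days: 51 − 30 = 21 left.
May 1893 has 31 days; 31 − 21 = 10 → May 10, 1893.

May 10, 1893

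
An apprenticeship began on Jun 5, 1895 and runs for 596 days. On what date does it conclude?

January 21, 1897

Advancing 596 days from June 5, 1895.
June has 30 days, so 30 − 5 = 25 days remain after June 5, 1895; 596 − 25 = 571 left.
July 1895 has 31 days: 571 − 31 = 540 left.
August 1895 has 31 days: 540 − 31 = 509 left.
September 1895 has 30 days: 509 − 30 = 479 left.
October 1895 has 31 days: 479 − 31 = 448 left.
November 1895 has 30 days: 448 − 30 = 418 left.
December 1895 has 31 days: 418 − 31 = 387 left.
January 1896 has 31 days: 387 − 31 = 356 left.
February 1896 has 29 days (1896 is a leap year): 356 − 29 = 327 left.
March 1896 has 31 days: 327 − 31 = 296 left.
April 1896 has 30 days: 296 − 30 = 266 left.
May 1896 has 31 days: 266 − 31 = 235 left.
June 1896 has 30 days: 235 − 30 = 205 left.
July 1896 has 31 days: 205 − 31 = 174 left.
August 1896 has 31 days: 174 − 31 = 143 left.
September 1896 has 30 days: 143 − 30 = 113 left.
October 1896 has 31 days: 113 − 31 = 82 left.
November 1896 has 30 days: 82 − 30 = 52 left.
December 1896 has 31 days: 52 − 31 = 21 left.
21 days into January 1897 → January 21, 1897.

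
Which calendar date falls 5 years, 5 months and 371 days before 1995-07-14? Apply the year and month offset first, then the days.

Subtracting 5 years, 5 months and 371 days from July 14, 1995: first the month/year part, then the days.
-5 years → 1990; month 7 − 5 = 2 → February 1990.
Day 14 is valid in February, giving February 14, 1990.
Now subtract 371 days from February 14, 1990.
Going back 14 days from February 14, 1990 reaches the end of the previous month; 371 − 14 = 357 left.
January 1990 has 31 days: 357 − 31 = 326 left.
December 1989 has 31 days: 326 − 31 = 295 left.
November 1989 has 30 days: 295 − 30 = 265 left.
October 1989 has 31 days: 265 − 31 = 234 left.
September 1989 has 30 days: 234 − 30 = 204 left.
August 1989 has 31 days: 204 − 31 = 173 left.
July 1989 has 31 days: 173 − 31 = 142 left.
June 1989 has 30 days: 142 − 30 = 112 left.
May 1989 has 31 days: 112 − 31 = 81 left.
April 1989 has 30 days: 81 − 30 = 51 left.
March 1989 has 31 days: 51 − 31 = 20 left.
February 1989 has 28 days; 28 − 20 = 8 → February 8, 1989.

February 8, 1989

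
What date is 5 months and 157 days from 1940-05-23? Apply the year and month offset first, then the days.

Counting forward 5 months and 157 days from May 23, 1940: first the month/year part, then the days.
month 5 + 5 = 10 → October 1940.
Day 23 is valid in October, giving October 23, 1940.
Now add 157 days from October 23, 1940.
October has 31 days, so 31 − 23 = 8 days remain after October 23, 1940; 157 − 8 = 149 left.
November 1940 has 30 days: 149 − 30 = 119 left.
December 1940 has 31 days: 119 − 31 = 88 left.
January 1941 has 31 days: 88 − 31 = 57 left.
February 1941 has 28 days (1941 is not a leap year): 57 − 28 = 29 left.
29 days into March 1941 → March 29, 1941.

March 29, 1941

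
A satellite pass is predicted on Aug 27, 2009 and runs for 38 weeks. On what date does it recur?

Advancing 38 weeks = 266 days from August 27, 2009.
August has 31 days, so 31 − 27 = 4 days remain after August 27, 2009; 266 − 4 = 262 left.
September 2009 has 30 days: 262 − 30 = 232 left.
October 2009 has 31 days: 232 − 31 = 201 left.
November 2009 has 30 days: 201 − 30 = 171 left.
December 2009 has 31 days: 171 − 31 = 140 left.
January 2010 has 31 days: 140 − 31 = 109 left.
February 2010 has 28 days (2010 is not a leap year): 109 − 28 = 81 left.
March 2010 has 31 days: 81 − 31 = 50 left.
April 2010 has 30 days: 50 − 30 = 20 left.
20 days into May 2010 → May 20, 2010.

May 20, 2010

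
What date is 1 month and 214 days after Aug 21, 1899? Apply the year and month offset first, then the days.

April 23, 1900

Advancing 1 month and 214 days from August 21, 1899: first the month/year part, then the days.
month 8 + 1 = 9 → September 1899.
Day 21 is valid in September, giving September 21, 1899.
Now add 214 days from September 21, 1899.
September has 30 days, so 30 − 21 = 9 days remain after September 21, 1899; 214 − 9 = 205 left.
October 1899 has 31 days: 205 − 31 = 174 left.
November 1899 has 30 days: 174 − 30 = 144 left.
December 1899 has 31 days: 144 − 31 = 113 left.
January 1900 has 31 days: 113 − 31 = 82 left.
February 1900 has 28 days (1900 is not a leap year (divisible by 100 but not 400)): 82 − 28 = 54 left.
March 1900 has 31 days: 54 − 31 = 23 left.
23 days into April 1900 → April 23, 1900.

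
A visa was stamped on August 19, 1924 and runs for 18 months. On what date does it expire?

February 19, 1926

Advancing 18 months from August 19, 1924.
month 8 + 18 = 26, which is month 2 of year 1926 → February 1926.
Day 19 is valid in February, giving February 19, 1926.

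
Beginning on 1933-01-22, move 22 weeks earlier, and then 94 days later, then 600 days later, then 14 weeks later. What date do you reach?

October 22, 1934

Subtracting 22 weeks (= 154 days) from January 22, 1933:
Going back 22 days from January 22, 1933 reaches the end of the previous month; 154 − 22 = 132 left.
December 1932 has 31 days: 132 − 31 = 101 left.
November 1932 has 30 days: 101 − 30 = 71 left.
October 1932 has 31 days: 71 − 31 = 40 left.
September 1932 has 30 days: 40 − 30 = 10 left.
August 1932 has 31 days; 31 − 10 = 21 → August 21, 1932.
Counting forward 94 days from August 21, 1932:
August has 31 days, so 31 − 21 = 10 days remain after August 21, 1932; 94 − 10 = 84 left.
September 1932 has 30 days: 84 − 30 = 54 left.
October 1932 has 31 days: 54 − 31 = 23 left.
23 days into November 1932 → November 23, 1932.
Counting forward 600 days from November 23, 1932:
November has 30 days, so 30 − 23 = 7 days remain after November 23, 1932; 600 − 7 = 593 left.
December 1932 has 31 days: 593 − 31 = 562 left.
January 1933 has 31 days: 562 − 31 = 531 left.
February 1933 has 28 days (1933 is not a leap year): 531 − 28 = 503 left.
March 1933 has 31 days: 503 − 31 = 472 left.
April 1933 has 30 days: 472 − 30 = 442 left.
May 1933 has 31 days: 442 − 31 = 411 left.
June 1933 has 30 days: 411 − 30 = 381 left.
July 1933 has 31 days: 381 − 31 = 350 left.
August 1933 has 31 days: 350 − 31 = 319 left.
September 1933 has 30 days: 319 − 30 = 289 left.
October 1933 has 31 days: 289 − 31 = 258 left.
November 1933 has 30 days: 258 − 30 = 228 left.
December 1933 has 31 days: 228 − 31 = 197 left.
January 1934 has 31 days: 197 − 31 = 166 left.
February 1934 has 28 days (1934 is not a leap year): 166 − 28 = 138 left.
March 1934 has 31 days: 138 − 31 = 107 left.
April 1934 has 30 days: 107 − 30 = 77 left.
May 1934 has 31 days: 77 − 31 = 46 left.
June 1934 has 30 days: 46 − 30 = 16 left.
16 days into July 1934 → July 16, 1934.
Advancing 14 weeks (= 98 days) from July 16, 1934:
July has 31 days, so 31 − 16 = 15 days remain after July 16, 1934; 98 − 15 = 83 left.
August 1934 has 31 days: 83 − 31 = 52 left.
September 1934 has 30 days: 52 − 30 = 22 left.
22 days into October 1934 → October 22, 1934.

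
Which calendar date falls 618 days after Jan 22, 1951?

Advancing 618 days from January 22, 1951.
January has 31 days, so 31 − 22 = 9 days remain after January 22, 1951; 618 − 9 = 609 left.
February 1951 has 28 days (1951 is not a leap year): 609 − 28 = 581 left.
March 1951 has 31 days: 581 − 31 = 550 left.
April 1951 has 30 days: 550 − 30 = 520 left.
May 1951 has 31 days: 520 − 31 = 489 left.
June 1951 has 30 days: 489 − 30 = 459 left.
July 1951 has 31 days: 459 − 31 = 428 left.
August 1951 has 31 days: 428 − 31 = 397 left.
September 1951 has 30 days: 397 − 30 = 367 left.
October 1951 has 31 days: 367 − 31 = 336 left.
November 1951 has 30 days: 336 − 30 = 306 left.
December 1951 has 31 days: 306 − 31 = 275 left.
January 1952 has 31 days: 275 − 31 = 244 left.
February 1952 has 29 days (1952 is a leap year): 244 − 29 = 215 left.
March 1952 has 31 days: 215 − 31 = 184 left.
April 1952 has 30 days: 184 − 30 = 154 left.
May 1952 has 31 days: 154 − 31 = 123 left.
June 1952 has 30 days: 123 − 30 = 93 left.
July 1952 has 31 days: 93 − 31 = 62 left.
August 1952 has 31 days: 62 − 31 = 31 left.
September 1952 has 30 days: 31 − 30 = 1 left.
1 day into October 1952 → October 1, 1952.

October 1, 1952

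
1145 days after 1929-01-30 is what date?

March 20, 1932

Advancing 1145 days from January 30, 1929.
January has 31 days, so 31 − 30 = 1 day remains after January 30, 1929; 1145 − 1 = 1144 left.
February 1929 has 28 days (1929 is not a leap year): 1144 − 28 = 1116 left.
March 1929 has 31 days: 1116 − 31 = 1085 left.
April 1929 has 30 days: 1085 − 30 = 1055 left.
May 1929 has 31 days: 1055 − 31 = 1024 left.
June 1929 has 30 days: 1024 − 30 = 994 left.
July 1929 has 31 days: 994 − 31 = 963 left.
August 1929 has 31 days: 963 − 31 = 932 left.
September 1929 has 30 days: 932 − 30 = 902 left.
October 1929 has 31 days: 902 − 31 = 871 left.
November 1929 has 30 days: 871 − 30 = 841 left.
December 1929 has 31 days: 841 − 31 = 810 left.
January 1930 has 31 days: 810 − 31 = 779 left.
February 1930 has 28 days (1930 is not a leap year): 779 − 28 = 751 left.
March 1930 has 31 days: 751 − 31 = 720 left.
April 1930 has 30 days: 720 − 30 = 690 left.
May 1930 has 31 days: 690 − 31 = 659 left.
June 1930 has 30 days: 659 − 30 = 629 left.
July 1930 has 31 days: 629 − 31 = 598 left.
August 1930 has 31 days: 598 − 31 = 567 left.
September 1930 has 30 days: 567 − 30 = 537 left.
October 1930 has 31 days: 537 − 31 = 506 left.
November 1930 has 30 days: 506 − 30 = 476 left.
December 1930 has 31 days: 476 − 31 = 445 left.
January 1931 has 31 days: 445 − 31 = 414 left.
February 1931 has 28 days (1931 is not a leap year): 414 − 28 = 386 left.
March 1931 has 31 days: 386 − 31 = 355 left.
April 1931 has 30 days: 355 − 30 = 325 left.
May 1931 has 31 days: 325 − 31 = 294 left.
June 1931 has 30 days: 294 − 30 = 264 left.
July 1931 has 31 days: 264 − 31 = 233 left.
August 1931 has 31 days: 233 − 31 = 202 left.
September 1931 has 30 days: 202 − 30 = 172 left.
October 1931 has 31 days: 172 − 31 = 141 left.
November 1931 has 30 days: 141 − 30 = 111 left.
December 1931 has 31 days: 111 − 31 = 80 left.
January 1932 has 31 days: 80 − 31 = 49 left.
February 1932 has 29 days (1932 is a leap year): 49 − 29 = 20 left.
20 days into March 1932 → March 20, 1932.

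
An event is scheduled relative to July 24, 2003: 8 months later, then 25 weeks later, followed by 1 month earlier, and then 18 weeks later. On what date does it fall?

Advancing 8 months from July 24, 2003:
month 7 + 8 = 15, which is month 3 of year 2004 → March 2004.
Day 24 is valid in March, giving March 24, 2004.
Counting forward 25 weeks (= 175 days) from March 24, 2004:
March has 31 days, so 31 − 24 = 7 days remain after March 24, 2004; 175 − 7 = 168 left.
April 2004 has 30 days: 168 − 30 = 138 left.
May 2004 has 31 days: 138 − 31 = 107 left.
June 2004 has 30 days: 107 − 30 = 77 left.
July 2004 has 31 days: 77 − 31 = 46 left.
August 2004 has 31 days: 46 − 31 = 15 left.
15 days into September 2004 → September 15, 2004.
Going back 1 month from September 15, 2004:
month 9 − 1 = 8 → August 2004.
Day 15 is valid in August, giving August 15, 2004.
Counting forward 18 weeks (= 126 days) from August 15, 2004:
August has 31 days, so 31 − 15 = 16 days remain after August 15, 2004; 126 − 16 = 110 left.
September 2004 has 30 days: 110 − 30 = 80 left.
October 2004 has 31 days: 80 − 31 = 49 left.
November 2004 has 30 days: 49 − 30 = 19 left.
19 days into December 2004 → December 19, 2004.

December 19, 2004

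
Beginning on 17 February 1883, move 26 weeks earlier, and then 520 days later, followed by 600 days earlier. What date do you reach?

Subtracting 26 weeks (= 182 days) from February 17, 1883:
Going back 17 days from February 17, 1883 reaches the end of the previous month; 182 − 17 = 165 left.
January 1883 has 31 days: 165 − 31 = 134 left.
December 1882 has 31 days: 134 − 31 = 103 left.
November 1882 has 30 days: 103 − 30 = 73 left.
October 1882 has 31 days: 73 − 31 = 42 left.
September 1882 has 30 days: 42 − 30 = 12 left.
August 1882 has 31 days; 31 − 12 = 19 → August 19, 1882.
Adding 520 days from August 19, 1882:
August has 31 days, so 31 − 19 = 12 days remain after August 19, 1882; 520 − 12 = 508 left.
September 1882 has 30 days: 508 − 30 = 478 left.
October 1882 has 31 days: 478 − 31 = 447 left.
November 1882 has 30 days: 447 − 30 = 417 left.
December 1882 has 31 days: 417 − 31 = 386 left.
January 1883 has 31 days: 386 − 31 = 355 left.
February 1883 has 28 days (1883 is not a leap year): 355 − 28 = 327 left.
March 1883 has 31 days: 327 − 31 = 296 left.
April 1883 has 30 days: 296 − 30 = 266 left.
May 1883 has 31 days: 266 − 31 = 235 left.
June 1883 has 30 days: 235 − 30 = 205 left.
July 1883 has 31 days: 205 − 31 = 174 left.
August 1883 has 31 days: 174 − 31 = 143 left.
September 1883 has 30 days: 143 − 30 = 113 left.
October 1883 has 31 days: 113 − 31 = 82 left.
November 1883 has 30 days: 82 − 30 = 52 left.
December 1883 has 31 days: 52 − 31 = 21 left.
21 days into January 1884 → January 21, 1884.
Subtracting 600 days from January 21, 1884:
Going back 21 days from January 21, 1884 reaches the end of the previous month; 600 − 21 = 579 left.
December 1883 has 31 days: 579 − 31 = 548 left.
November 1883 has 30 days: 548 − 30 = 518 left.
October 1883 has 31 days: 518 − 31 = 487 left.
September 1883 has 30 days: 487 − 30 = 457 left.
August 1883 has 31 days: 457 − 31 = 426 left.
July 1883 has 31 days: 426 − 31 = 395 left.
June 1883 has 30 days: 395 − 30 = 365 left.
May 1883 has 31 days: 365 − 31 = 334 left.
April 1883 has 30 days: 334 − 30 = 304 left.
March 1883 has 31 days: 304 − 31 = 273 left.
February 1883 has 28 days (1883 is not a leap year): 273 − 28 = 245 left.
January 1883 has 31 days: 245 − 31 = 214 left.
December 1882 has 31 days: 214 − 31 = 183 left.
November 1882 has 30 days: 183 − 30 = 153 left.
October 1882 has 31 days: 153 − 31 = 122 left.
September 1882 has 30 days: 122 − 30 = 92 left.
August 1882 has 31 days: 92 − 31 = 61 left.
July 1882 has 31 days: 61 − 31 = 30 left.
June 1882 has 30 days: 30 − 30 = 0 left.
May 1882 has 31 days; 31 − 0 = 31 → May 31, 1882.

May 31, 1882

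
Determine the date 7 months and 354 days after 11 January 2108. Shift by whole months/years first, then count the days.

Advancing 7 months and 354 days from January 11, 2108: first the month/year part, then the days.
month 1 + 7 = 8 → August 2108.
Day 11 is valid in August, giving August 11, 2108.
Now add 354 days from August 11, 2108.
August has 31 days, so 31 − 11 = 20 days remain after August 11, 2108; 354 − 20 = 334 left.
September 2108 has 30 days: 334 − 30 = 304 left.
October 2108 has 31 days: 304 − 31 = 273 left.
November 2108 has 30 days: 273 − 30 = 243 left.
December 2108 has 31 days: 243 − 31 = 212 left.
January 2109 has 31 days: 212 − 31 = 181 left.
February 2109 has 28 days (2109 is not a leap year): 181 − 28 = 153 left.
March 2109 has 31 days: 153 − 31 = 122 left.
April 2109 has 30 days: 122 − 30 = 92 left.
May 2109 has 31 days: 92 − 31 = 61 left.
June 2109 has 30 days: 61 − 30 = 31 left.
31 days into July 2109 → July 31, 2109.

July 31, 2109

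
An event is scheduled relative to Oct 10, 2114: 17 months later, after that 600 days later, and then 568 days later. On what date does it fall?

May 22, 2119

Advancing 17 months from October 10, 2114:
month 10 + 17 = 27, which is month 3 of year 2116 → March 2116.
Day 10 is valid in March, giving March 10, 2116.
Advancing 600 days from March 10, 2116:
March has 31 days, so 31 − 10 = 21 days remain after March 10, 2116; 600 − 21 = 579 left.
April 2116 has 30 days: 579 − 30 = 549 left.
May 2116 has 31 days: 549 − 31 = 518 left.
June 2116 has 30 days: 518 − 30 = 488 left.
July 2116 has 31 days: 488 − 31 = 457 left.
August 2116 has 31 days: 457 − 31 = 426 left.
September 2116 has 30 days: 426 − 30 = 396 left.
October 2116 has 31 days: 396 − 31 = 365 left.
November 2116 has 30 days: 365 − 30 = 335 left.
December 2116 has 31 days: 335 − 31 = 304 left.
January 2117 has 31 days: 304 − 31 = 273 left.
February 2117 has 28 days (2117 is not a leap year): 273 − 28 = 245 left.
March 2117 has 31 days: 245 − 31 = 214 left.
April 2117 has 30 days: 214 − 30 = 184 left.
May 2117 has 31 days: 184 − 31 = 153 left.
June 2117 has 30 days: 153 − 30 = 123 left.
July 2117 has 31 days: 123 − 31 = 92 left.
August 2117 has 31 days: 92 − 31 = 61 left.
September 2117 has 30 days: 61 − 30 = 31 left.
31 days into October 2117 → October 31, 2117.
Counting forward 568 days from October 31, 2117:
October has 31 days, so 31 − 31 = 0 days remain after October 31, 2117; 568 − 0 = 568 left.
November 2117 has 30 days: 568 − 30 = 538 left.
December 2117 has 31 days: 538 − 31 = 507 left.
January 2118 has 31 days: 507 − 31 = 476 left.
February 2118 has 28 days (2118 is not a leap year): 476 − 28 = 448 left.
March 2118 has 31 days: 448 − 31 = 417 left.
April 2118 has 30 days: 417 − 30 = 387 left.
May 2118 has 31 days: 387 − 31 = 356 left.
June 2118 has 30 days: 356 − 30 = 326 left.
July 2118 has 31 days: 326 − 31 = 295 left.
August 2118 has 31 days: 295 − 31 = 264 left.
September 2118 has 30 days: 264 − 30 = 234 left.
October 2118 has 31 days: 234 − 31 = 203 left.
November 2118 has 30 days: 203 − 30 = 173 left.
December 2118 has 31 days: 173 − 31 = 142 left.
January 2119 has 31 days: 142 − 31 = 111 left.
February 2119 has 28 days (2119 is not a leap year): 111 − 28 = 83 left.
March 2119 has 31 days: 83 − 31 = 52 left.
April 2119 has 30 days: 52 − 30 = 22 left.
22 days into May 2119 → May 22, 2119.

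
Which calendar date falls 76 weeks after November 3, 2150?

Advancing 76 weeks = 532 days from November 3, 2150.
November has 30 days, so 30 − 3 = 27 days remain after November 3, 2150; 532 − 27 = 505 left.
December 2150 has 31 days: 505 − 31 = 474 left.
January 2151 has 31 days: 474 − 31 = 443 left.
February 2151 has 28 days (2151 is not a leap year): 443 − 28 = 415 left.
March 2151 has 31 days: 415 − 31 = 384 left.
April 2151 has 30 days: 384 − 30 = 354 left.
May 2151 has 31 days: 354 − 31 = 323 left.
June 2151 has 30 days: 323 − 30 = 293 left.
July 2151 has 31 days: 293 − 31 = 262 left.
August 2151 has 31 days: 262 − 31 = 231 left.
September 2151 has 30 days: 231 − 30 = 201 left.
October 2151 has 31 days: 201 − 31 = 170 left.
November 2151 has 30 days: 170 − 30 = 140 left.
December 2151 has 31 days: 140 − 31 = 109 left.
January 2152 has 31 days: 109 − 31 = 78 left.
February 2152 has 29 days (2152 is a leap year): 78 − 29 = 49 left.
March 2152 has 31 days: 49 − 31 = 18 left.
18 days into April 2152 → April 18, 2152.

April 18, 2152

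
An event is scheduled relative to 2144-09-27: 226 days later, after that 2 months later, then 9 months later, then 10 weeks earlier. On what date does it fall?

Advancing 226 days from September 27, 2144:
September has 30 days, so 30 − 27 = 3 days remain after September 27, 2144; 226 − 3 = 223 left.
October 2144 has 31 days: 223 − 31 = 192 left.
November 2144 has 30 days: 192 − 30 = 162 left.
December 2144 has 31 days: 162 − 31 = 131 left.
January 2145 has 31 days: 131 − 31 = 100 left.
February 2145 has 28 days (2145 is not a leap year): 100 − 28 = 72 left.
March 2145 has 31 days: 72 − 31 = 41 left.
April 2145 has 30 days: 41 − 30 = 11 left.
11 days into May 2145 → May 11, 2145.
Adding 2 months from May 11, 2145:
month 5 + 2 = 7 → July 2145.
Day 11 is valid in July, giving July 11, 2145.
Counting forward 9 months from July 11, 2145:
month 7 + 9 = 16, which is month 4 of year 2146 → April 2146.
Day 11 is valid in April, giving April 11, 2146.
Counting back 10 weeks (= 70 days) from April 11, 2146:
Going back 11 days from April 11, 2146 reaches the end of the previous month; 70 − 11 = 59 left.
March 2146 has 31 days: 59 − 31 = 28 left.
February 2146 has 28 days (2146 is not a leap year): 28 − 28 = 0 left.
January 2146 has 31 days; 31 − 0 = 31 → January 31, 2146.

January 31, 2146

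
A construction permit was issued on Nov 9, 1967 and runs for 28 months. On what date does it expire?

Adding 28 months from November 9, 1967.
month 11 + 28 = 39, which is month 3 of year 1970 → March 1970.
Day 9 is valid in March, giving March 9, 1970.

March 9, 1970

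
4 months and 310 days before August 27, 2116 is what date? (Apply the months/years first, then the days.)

Counting back 4 months and 310 days from August 27, 2116: first the month/year part, then the days.
month 8 − 4 = 4 → April 2116.
Day 27 is valid in April, giving April 27, 2116.
Now subtract 310 days from April 27, 2116.
Going back 27 days from April 27, 2116 reaches the end of the previous month; 310 − 27 = 283 left.
March 2116 has 31 days: 283 − 31 = 252 left.
February 2116 has 29 days (2116 is a leap year): 252 − 29 = 223 left.
January 2116 has 31 days: 223 − 31 = 192 left.
December 2115 has 31 days: 192 − 31 = 161 left.
November 2115 has 30 days: 161 − 30 = 131 left.
October 2115 has 31 days: 131 − 31 = 100 left.
September 2115 has 30 days: 100 − 30 = 70 left.
August 2115 has 31 days: 70 − 31 = 39 left.
July 2115 has 31 days: 39 − 31 = 8 left.
June 2115 has 30 days; 30 − 8 = 22 → June 22, 2115.

June 22, 2115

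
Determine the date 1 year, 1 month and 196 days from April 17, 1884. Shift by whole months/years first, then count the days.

November 29, 1885

Counting forward 1 year, 1 month and 196 days from April 17, 1884: first the month/year part, then the days.
+1 year → 1885; month 4 + 1 = 5 → May 1885.
Day 17 is valid in May, giving May 17, 1885.
Now add 196 days from May 17, 1885.
May has 31 days, so 31 − 17 = 14 days remain after May 17, 1885; 196 − 14 = 182 left.
June 1885 has 30 days: 182 − 30 = 152 left.
July 1885 has 31 days: 152 − 31 = 121 left.
August 1885 has 31 days: 121 − 31 = 90 left.
September 1885 has 30 days: 90 − 30 = 60 left.
October 1885 has 31 days: 60 − 31 = 29 left.
29 days into November 1885 → November 29, 1885.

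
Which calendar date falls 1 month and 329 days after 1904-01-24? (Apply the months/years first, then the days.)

January 18, 1905

Advancing 1 month and 329 days from January 24, 1904: first the month/year part, then the days.
month 1 + 1 = 2 → February 1904.
Day 24 is valid in February, giving February 24, 1904.
Now add 329 days from February 24, 1904.
February has 29 days, so 29 − 24 = 5 days remain after February 24, 1904; 329 − 5 = 324 left.
March 1904 has 31 days: 324 − 31 = 293 left.
April 1904 has 30 days: 293 − 30 = 263 left.
May 1904 has 31 days: 263 − 31 = 232 left.
June 1904 has 30 days: 232 − 30 = 202 left.
July 1904 has 31 days: 202 − 31 = 171 left.
August 1904 has 31 days: 171 − 31 = 140 left.
September 1904 has 30 days: 140 − 30 = 110 left.
October 1904 has 31 days: 110 − 31 = 79 left.
November 1904 has 30 days: 79 − 30 = 49 left.
December 1904 has 31 days: 49 − 31 = 18 left.
18 days into January 1905 → January 18, 1905.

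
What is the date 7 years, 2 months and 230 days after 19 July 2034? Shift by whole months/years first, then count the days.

May 7, 2042

Advancing 7 years, 2 months and 230 days from July 19, 2034: first the month/year part, then the days.
+7 years → 2041; month 7 + 2 = 9 → September 2041.
Day 19 is valid in September, giving September 19, 2041.
Now add 230 days from September 19, 2041.
September has 30 days, so 30 − 19 = 11 days remain after September 19, 2041; 230 − 11 = 219 left.
October 2041 has 31 days: 219 − 31 = 188 left.
November 2041 has 30 days: 188 − 30 = 158 left.
December 2041 has 31 days: 158 − 31 = 127 left.
January 2042 has 31 days: 127 − 31 = 96 left.
February 2042 has 28 days (2042 is not a leap year): 96 − 28 = 68 left.
March 2042 has 31 days: 68 − 31 = 37 left.
April 2042 has 30 days: 37 − 30 = 7 left.
7 days into May 2042 → May 7, 2042.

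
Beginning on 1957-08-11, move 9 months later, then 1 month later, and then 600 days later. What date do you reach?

February 1, 1960

Counting forward 9 months from August 11, 1957:
month 8 + 9 = 17, which is month 5 of year 1958 → May 1958.
Day 11 is valid in May, giving May 11, 1958.
Adding 1 month from May 11, 1958:
month 5 + 1 = 6 → June 1958.
Day 11 is valid in June, giving June 11, 1958.
Advancing 600 days from June 11, 1958:
June has 30 days, so 30 − 11 = 19 days remain after June 11, 1958; 600 − 19 = 581 left.
July 1958 has 31 days: 581 − 31 = 550 left.
August 1958 has 31 days: 550 − 31 = 519 left.
September 1958 has 30 days: 519 − 30 = 489 left.
October 1958 has 31 days: 489 − 31 = 458 left.
November 1958 has 30 days: 458 − 30 = 428 left.
December 1958 has 31 days: 428 − 31 = 397 left.
January 1959 has 31 days: 397 − 31 = 366 left.
February 1959 has 28 days (1959 is not a leap year): 366 − 28 = 338 left.
March 1959 has 31 days: 338 − 31 = 307 left.
April 1959 has 30 days: 307 − 30 = 277 left.
May 1959 has 31 days: 277 − 31 = 246 left.
June 1959 has 30 days: 246 − 30 = 216 left.
July 1959 has 31 days: 216 − 31 = 185 left.
August 1959 has 31 days: 185 − 31 = 154 left.
September 1959 has 30 days: 154 − 30 = 124 left.
October 1959 has 31 days: 124 − 31 = 93 left.
November 1959 has 30 days: 93 − 30 = 63 left.
December 1959 has 31 days: 63 − 31 = 32 left.
January 1960 has 31 days: 32 − 31 = 1 left.
1 day into February 1960 → February 1, 1960.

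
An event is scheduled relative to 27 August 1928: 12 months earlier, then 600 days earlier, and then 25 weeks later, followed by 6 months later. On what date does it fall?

December 28, 1926

Subtracting 12 months from August 27, 1928:
month 8 − 12 = -4, which is month 8 of year 1927 → August 1927.
Day 27 is valid in August, giving August 27, 1927.
Going back 600 days from August 27, 1927:
Going back 27 days from August 27, 1927 reaches the end of the previous month; 600 − 27 = 573 left.
July 1927 has 31 days: 573 − 31 = 542 left.
June 1927 has 30 days: 542 − 30 = 512 left.
May 1927 has 31 days: 512 − 31 = 481 left.
April 1927 has 30 days: 481 − 30 = 451 left.
March 1927 has 31 days: 451 − 31 = 420 left.
February 1927 has 28 days (1927 is not a leap year): 420 − 28 = 392 left.
January 1927 has 31 days: 392 − 31 = 361 left.
December 1926 has 31 days: 361 − 31 = 330 left.
November 1926 has 30 days: 330 − 30 = 300 left.
October 1926 has 31 days: 300 − 31 = 269 left.
September 1926 has 30 days: 269 − 30 = 239 left.
August 1926 has 31 days: 239 − 31 = 208 left.
July 1926 has 31 days: 208 − 31 = 177 left.
June 1926 has 30 days: 177 − 30 = 147 left.
May 1926 has 31 days: 147 − 31 = 116 left.
April 1926 has 30 days: 116 − 30 = 86 left.
March 1926 has 31 days: 86 − 31 = 55 left.
February 1926 has 28 days (1926 is not a leap year): 55 − 28 = 27 left.
January 1926 has 31 days; 31 − 27 = 4 → January 4, 1926.
Advancing 25 weeks (= 175 days) from January 4, 1926:
January has 31 days, so 31 − 4 = 27 days remain after January 4, 1926; 175 − 27 = 148 left.
February 1926 has 28 days (1926 is not a leap year): 148 − 28 = 120 left.
March 1926 has 31 days: 120 − 31 = 89 left.
April 1926 has 30 days: 89 − 30 = 59 left.
May 1926 has 31 days: 59 − 31 = 28 left.
28 days into June 1926 → June 28, 1926.
Advancing 6 months from June 28, 1926:
month 6 + 6 = 12 → December 1926.
Day 28 is valid in December, giving December 28, 1926.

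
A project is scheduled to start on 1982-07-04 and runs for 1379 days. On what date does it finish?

Counting forward 1379 days from July 4, 1982.
July has 31 days, so 31 − 4 = 27 days remain after July 4, 1982; 1379 − 27 = 1352 left.
August 1982 has 31 days: 1352 − 31 = 1321 left.
September 1982 has 30 days: 1321 − 30 = 1291 left.
October 1982 has 31 days: 1291 − 31 = 1260 left.
November 1982 has 30 days: 1260 − 30 = 1230 left.
December 1982 has 31 days: 1230 − 31 = 1199 left.
January 1983 has 31 days: 1199 − 31 = 1168 left.
February 1983 has 28 days (1983 is not a leap year): 1168 − 28 = 1140 left.
March 1983 has 31 days: 1140 − 31 = 1109 left.
April 1983 has 30 days: 1109 − 30 = 1079 left.
May 1983 has 31 days: 1079 − 31 = 1048 left.
June 1983 has 30 days: 1048 − 30 = 1018 left.
July 1983 has 31 days: 1018 − 31 = 987 left.
August 1983 has 31 days: 987 − 31 = 956 left.
September 1983 has 30 days: 956 − 30 = 926 left.
October 1983 has 31 days: 926 − 31 = 895 left.
November 1983 has 30 days: 895 − 30 = 865 left.
December 1983 has 31 days: 865 − 31 = 834 left.
January 1984 has 31 days: 834 − 31 = 803 left.
February 1984 has 29 days (1984 is a leap year): 803 − 29 = 774 left.
March 1984 has 31 days: 774 − 31 = 743 left.
April 1984 has 30 days: 743 − 30 = 713 left.
May 1984 has 31 days: 713 − 31 = 682 left.
June 1984 has 30 days: 682 − 30 = 652 left.
July 1984 has 31 days: 652 − 31 = 621 left.
August 1984 has 31 days: 621 − 31 = 590 left.
September 1984 has 30 days: 590 − 30 = 560 left.
October 1984 has 31 days: 560 − 31 = 529 left.
November 1984 has 30 days: 529 − 30 = 499 left.
December 1984 has 31 days: 499 − 31 = 468 left.
January 1985 has 31 days: 468 − 31 = 437 left.
February 1985 has 28 days (1985 is not a leap year): 437 − 28 = 409 left.
March 1985 has 31 days: 409 − 31 = 378 left.
April 1985 has 30 days: 378 − 30 = 348 left.
May 1985 has 31 days: 348 − 31 = 317 left.
June 1985 has 30 days: 317 − 30 = 287 left.
July 1985 has 31 days: 287 − 31 = 256 left.
August 1985 has 31 days: 256 − 31 = 225 left.
September 1985 has 30 days: 225 − 30 = 195 left.
October 1985 has 31 days: 195 − 31 = 164 left.
November 1985 has 30 days: 164 − 30 = 134 left.
December 1985 has 31 days: 134 − 31 = 103 left.
January 1986 has 31 days: 103 − 31 = 72 left.
February 1986 has 28 days (1986 is not a leap year): 72 − 28 = 44 left.
March 1986 has 31 days: 44 − 31 = 13 left.
13 days into April 1986 → April 13, 1986.

April 13, 1986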